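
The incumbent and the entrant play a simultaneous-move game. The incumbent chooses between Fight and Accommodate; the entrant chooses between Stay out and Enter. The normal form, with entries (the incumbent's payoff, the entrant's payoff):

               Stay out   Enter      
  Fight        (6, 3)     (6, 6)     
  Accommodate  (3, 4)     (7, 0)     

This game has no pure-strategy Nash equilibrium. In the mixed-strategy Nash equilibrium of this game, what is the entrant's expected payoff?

Set the entrant's expected payoff from Stay out equal to that from Enter:
  the entrant's expected payoff from Stay out: p·3 + (1−p)·4 = -p + 4
  the entrant's expected payoff from Enter: p·6 + (1−p)·0 = 6p
  -p + 4 = 6p  ⇒  -7p = -4  ⇒  p = 4/7.
At equilibrium the entrant is indifferent across columns, so the entrant's payoff equals the payoff from Stay out: (4/7)·3 + (3/7)·4 = 24/7.

24/7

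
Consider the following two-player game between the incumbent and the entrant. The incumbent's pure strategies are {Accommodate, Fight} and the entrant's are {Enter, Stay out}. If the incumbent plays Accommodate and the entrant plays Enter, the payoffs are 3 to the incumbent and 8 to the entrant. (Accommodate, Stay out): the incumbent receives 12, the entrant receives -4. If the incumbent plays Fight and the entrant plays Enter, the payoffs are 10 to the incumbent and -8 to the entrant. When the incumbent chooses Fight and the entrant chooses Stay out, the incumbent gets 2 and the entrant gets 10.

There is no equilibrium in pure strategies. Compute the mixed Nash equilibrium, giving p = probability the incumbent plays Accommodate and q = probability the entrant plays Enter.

In a mixed equilibrium the entrant is indifferent between Enter and Stay out; this condition fixes p.
  the entrant's payoff from Enter: p·8 + (1−p)·(-8) = 16p - 8
  the entrant's payoff from Stay out: p·(-4) + (1−p)·10 = -14p + 10
  16p - 8 = -14p + 10  ⇒  30p = 18  ⇒  p = 3/5.
Set the incumbent's expected payoff from Accommodate equal to that from Fight:
  the incumbent's expected payoff from Accommodate: q·3 + (1−q)·12 = -9q + 12
  the incumbent's expected payoff from Fight: q·10 + (1−q)·2 = 8q + 2
  -9q + 12 = 8q + 2  ⇒  -17q = -10  ⇒  q = 10/17.

p = 3/5, q = 10/17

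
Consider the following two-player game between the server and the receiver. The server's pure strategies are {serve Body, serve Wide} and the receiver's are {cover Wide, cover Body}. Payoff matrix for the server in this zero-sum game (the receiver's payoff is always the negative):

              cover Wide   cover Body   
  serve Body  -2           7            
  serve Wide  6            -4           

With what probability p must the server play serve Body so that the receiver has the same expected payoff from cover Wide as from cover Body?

p = 10/19

The server's mix must leave the receiver indifferent between cover Wide and cover Body.
  the receiver's expected payoff from cover Wide: p·2 + (1−p)·(-6) = 8p - 6
  the receiver's expected payoff from cover Body: p·(-7) + (1−p)·4 = -11p + 4
  8p - 6 = -11p + 4  ⇒  19p = 10  ⇒  p = 10/19.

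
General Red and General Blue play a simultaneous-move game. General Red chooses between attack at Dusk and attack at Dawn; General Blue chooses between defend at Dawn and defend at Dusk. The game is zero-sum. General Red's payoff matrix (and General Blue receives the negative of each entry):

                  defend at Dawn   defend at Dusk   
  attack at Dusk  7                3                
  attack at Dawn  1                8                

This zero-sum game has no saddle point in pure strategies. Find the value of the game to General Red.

In a mixed equilibrium General Red is indifferent between attack at Dusk and attack at Dawn; this condition fixes q.
  General Red's payoff from attack at Dusk: q·7 + (1−q)·3 = 4q + 3
  General Red's payoff from attack at Dawn: q·1 + (1−q)·8 = -7q + 8
  4q + 3 = -7q + 8  ⇒  11q = 5  ⇒  q = 5/11.
The value is General Red's expected payoff against this mix (using attack at Dusk): (5/11)·7 + (6/11)·3 = 53/11.

v = 53/11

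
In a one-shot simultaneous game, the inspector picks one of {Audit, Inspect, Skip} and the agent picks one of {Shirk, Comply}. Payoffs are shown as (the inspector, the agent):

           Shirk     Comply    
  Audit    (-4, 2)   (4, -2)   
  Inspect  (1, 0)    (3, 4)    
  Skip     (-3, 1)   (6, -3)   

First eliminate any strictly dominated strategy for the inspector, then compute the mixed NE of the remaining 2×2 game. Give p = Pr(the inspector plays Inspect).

p = 1/2

The inspector's strategy Audit is strictly dominated by Skip: -3 > -4 and 6 > 4. Eliminate Audit.
In a mixed equilibrium the agent is indifferent between Shirk and Comply; this condition fixes p.
  the agent's expected payoff from Shirk: p·0 + (1−p)·1 = -p + 1
  the agent's expected payoff from Comply: p·4 + (1−p)·(-3) = 7p - 3
  -p + 1 = 7p - 3  ⇒  -8p = -4  ⇒  p = 1/2.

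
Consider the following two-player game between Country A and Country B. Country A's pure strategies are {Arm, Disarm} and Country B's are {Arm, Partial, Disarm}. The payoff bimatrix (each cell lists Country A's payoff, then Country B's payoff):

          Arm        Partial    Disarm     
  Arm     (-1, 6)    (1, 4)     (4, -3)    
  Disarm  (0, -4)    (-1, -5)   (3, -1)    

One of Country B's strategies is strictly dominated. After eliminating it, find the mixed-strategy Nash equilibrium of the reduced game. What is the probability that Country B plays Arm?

Country B's strategy Partial is strictly dominated by Arm: 6 > 4 and -4 > -5. Eliminate Partial.
Country B's mix must leave Country A indifferent between Arm and Disarm.
  Country A's payoff from Arm: q·(-1) + (1−q)·4 = -5q + 4
  Country A's payoff from Disarm: q·0 + (1−q)·3 = -3q + 3
  -5q + 4 = -3q + 3  ⇒  -2q = -1  ⇒  q = 1/2.

q = 1/2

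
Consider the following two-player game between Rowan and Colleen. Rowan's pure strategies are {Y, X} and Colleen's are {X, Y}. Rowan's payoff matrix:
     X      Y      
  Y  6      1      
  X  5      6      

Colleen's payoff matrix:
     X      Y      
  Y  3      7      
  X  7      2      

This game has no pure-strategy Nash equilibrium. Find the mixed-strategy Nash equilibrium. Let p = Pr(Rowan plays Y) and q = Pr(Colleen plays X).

Colleen's indifference between X and Y determines Rowan's mixing probability p:
  Colleen's payoff to X: p·3 + (1−p)·7 = -4p + 7
  Colleen's payoff to Y: p·7 + (1−p)·2 = 5p + 2
  -4p + 7 = 5p + 2  ⇒  -9p = -5  ⇒  p = 5/9.
In a mixed equilibrium Rowan is indifferent between Y and X; this condition fixes q.
  Rowan's payoff to Y: q·6 + (1−q)·1 = 5q + 1
  Rowan's payoff to X: q·5 + (1−q)·6 = -q + 6
  5q + 1 = -q + 6  ⇒  6q = 5  ⇒  q = 5/6.

p = 5/9, q = 5/6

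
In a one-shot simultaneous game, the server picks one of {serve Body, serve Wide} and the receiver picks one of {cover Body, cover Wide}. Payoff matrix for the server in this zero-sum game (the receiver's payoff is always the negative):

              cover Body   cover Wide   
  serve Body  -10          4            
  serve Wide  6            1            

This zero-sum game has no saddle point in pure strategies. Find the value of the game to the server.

v = 34/19

In a mixed equilibrium the server is indifferent between serve Body and serve Wide; this condition fixes q.
  the server's payoff from serve Body: q·(-10) + (1−q)·4 = -14q + 4
  the server's payoff from serve Wide: q·6 + (1−q)·1 = 5q + 1
  -14q + 4 = 5q + 1  ⇒  -19q = -3  ⇒  q = 3/19.
The value is the server's expected payoff against this mix (using serve Body): (3/19)·(-10) + (16/19)·4 = 34/19.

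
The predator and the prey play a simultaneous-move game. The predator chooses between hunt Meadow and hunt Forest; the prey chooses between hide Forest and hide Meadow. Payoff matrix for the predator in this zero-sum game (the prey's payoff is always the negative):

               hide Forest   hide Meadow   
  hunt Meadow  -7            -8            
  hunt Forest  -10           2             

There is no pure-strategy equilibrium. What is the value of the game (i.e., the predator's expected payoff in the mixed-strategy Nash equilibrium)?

v = -94/13

For the predator to be willing to mix, the predator must be indifferent between hunt Meadow and hunt Forest, which pins down the prey's mix.
  the predator's expected payoff from hunt Meadow: q·(-7) + (1−q)·(-8) = q - 8
  the predator's expected payoff from hunt Forest: q·(-10) + (1−q)·2 = -12q + 2
  q - 8 = -12q + 2  ⇒  13q = 10  ⇒  q = 10/13.
The value is the predator's expected payoff against this mix (using hunt Meadow): (10/13)·(-7) + (3/13)·(-8) = -94/13.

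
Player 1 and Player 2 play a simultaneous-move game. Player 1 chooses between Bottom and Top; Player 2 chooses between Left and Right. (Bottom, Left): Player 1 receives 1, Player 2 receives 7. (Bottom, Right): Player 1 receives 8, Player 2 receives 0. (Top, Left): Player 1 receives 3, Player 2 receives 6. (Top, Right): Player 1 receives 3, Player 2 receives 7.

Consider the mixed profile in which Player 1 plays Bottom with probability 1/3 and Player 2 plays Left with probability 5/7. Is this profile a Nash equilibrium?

Given Player 1's mix p = 1/3, Player 2's payoff from Left is 19/3 but from Right is 14/3. Player 2 strictly prefers Left, so Player 2 would not mix.
So the proposed profile is not a Nash equilibrium.

No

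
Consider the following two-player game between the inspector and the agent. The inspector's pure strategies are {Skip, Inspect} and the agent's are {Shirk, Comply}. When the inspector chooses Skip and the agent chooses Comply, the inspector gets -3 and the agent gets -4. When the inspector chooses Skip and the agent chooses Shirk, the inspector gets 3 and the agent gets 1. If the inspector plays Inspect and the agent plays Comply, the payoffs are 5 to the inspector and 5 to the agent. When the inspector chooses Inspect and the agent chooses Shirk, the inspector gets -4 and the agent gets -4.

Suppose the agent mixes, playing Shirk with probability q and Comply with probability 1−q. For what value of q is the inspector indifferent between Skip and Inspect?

q = 8/15

In a mixed equilibrium the inspector is indifferent between Skip and Inspect; this condition fixes q.
  the inspector's expected payoff from Skip: q·3 + (1−q)·(-3) = 6q - 3
  the inspector's expected payoff from Inspect: q·(-4) + (1−q)·5 = -9q + 5
  6q - 3 = -9q + 5  ⇒  15q = 8  ⇒  q = 8/15.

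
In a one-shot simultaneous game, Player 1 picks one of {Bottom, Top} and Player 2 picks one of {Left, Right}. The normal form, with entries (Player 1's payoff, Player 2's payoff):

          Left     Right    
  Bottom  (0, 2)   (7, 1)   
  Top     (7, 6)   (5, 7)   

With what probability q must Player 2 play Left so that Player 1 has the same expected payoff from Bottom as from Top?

q = 2/9

Set Player 1's expected payoff from Bottom equal to that from Top:
  Player 1's payoff to Bottom: q·0 + (1−q)·7 = -7q + 7
  Player 1's payoff to Top: q·7 + (1−q)·5 = 2q + 5
  -7q + 7 = 2q + 5  ⇒  -9q = -2  ⇒  q = 2/9.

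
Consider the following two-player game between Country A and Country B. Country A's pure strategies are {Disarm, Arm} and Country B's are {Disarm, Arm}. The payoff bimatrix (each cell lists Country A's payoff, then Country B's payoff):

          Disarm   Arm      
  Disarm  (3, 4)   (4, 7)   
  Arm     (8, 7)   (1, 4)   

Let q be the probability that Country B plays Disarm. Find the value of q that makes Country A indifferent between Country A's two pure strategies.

q = 3/8

In a mixed equilibrium Country A is indifferent between Disarm and Arm; this condition fixes q.
  Country A's expected payoff from Disarm: q·3 + (1−q)·4 = -q + 4
  Country A's expected payoff from Arm: q·8 + (1−q)·1 = 7q + 1
  -q + 4 = 7q + 1  ⇒  -8q = -3  ⇒  q = 3/8.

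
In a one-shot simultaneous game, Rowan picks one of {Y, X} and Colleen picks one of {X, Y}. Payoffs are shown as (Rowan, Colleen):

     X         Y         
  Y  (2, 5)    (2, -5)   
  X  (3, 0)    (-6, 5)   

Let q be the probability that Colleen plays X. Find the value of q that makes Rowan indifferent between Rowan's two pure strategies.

Set Rowan's expected payoff from Y equal to that from X:
  Rowan's expected payoff from Y: q·2 + (1−q)·2 = 2
  Rowan's expected payoff from X: q·3 + (1−q)·(-6) = 9q - 6
  2 = 9q - 6  ⇒  -9q = -8  ⇒  q = 8/9.

q = 8/9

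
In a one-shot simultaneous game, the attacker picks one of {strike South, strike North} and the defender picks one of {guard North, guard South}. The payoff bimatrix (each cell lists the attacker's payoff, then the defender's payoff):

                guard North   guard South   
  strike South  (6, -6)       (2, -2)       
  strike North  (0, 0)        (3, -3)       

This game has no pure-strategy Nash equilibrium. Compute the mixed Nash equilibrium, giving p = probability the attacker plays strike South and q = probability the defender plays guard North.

Set the defender's expected payoff from guard North equal to that from guard South:
  the defender's payoff from guard North: p·(-6) + (1−p)·0 = -6p
  the defender's payoff from guard South: p·(-2) + (1−p)·(-3) = p - 3
  -6p = p - 3  ⇒  -7p = -3  ⇒  p = 3/7.
Set the attacker's expected payoff from strike South equal to that from strike North:
  the attacker's payoff to strike South: q·6 + (1−q)·2 = 4q + 2
  the attacker's payoff to strike North: q·0 + (1−q)·3 = -3q + 3
  4q + 2 = -3q + 3  ⇒  7q = 1  ⇒  q = 1/7.

p = 3/7, q = 1/7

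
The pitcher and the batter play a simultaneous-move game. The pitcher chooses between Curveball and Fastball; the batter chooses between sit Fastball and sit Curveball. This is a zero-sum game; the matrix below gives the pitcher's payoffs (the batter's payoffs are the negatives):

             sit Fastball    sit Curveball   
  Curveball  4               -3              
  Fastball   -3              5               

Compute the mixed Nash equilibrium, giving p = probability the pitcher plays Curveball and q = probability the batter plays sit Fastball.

The batter's indifference between sit Fastball and sit Curveball determines the pitcher's mixing probability p:
  the batter's expected payoff from sit Fastball: p·(-4) + (1−p)·3 = -7p + 3
  the batter's expected payoff from sit Curveball: p·3 + (1−p)·(-5) = 8p - 5
  -7p + 3 = 8p - 5  ⇒  -15p = -8  ⇒  p = 8/15.
The pitcher's indifference between Curveball and Fastball determines the batter's mixing probability q:
  the pitcher's expected payoff from Curveball: q·4 + (1−q)·(-3) = 7q - 3
  the pitcher's expected payoff from Fastball: q·(-3) + (1−q)·5 = -8q + 5
  7q - 3 = -8q + 5  ⇒  15q = 8  ⇒  q = 8/15.

p = 8/15, q = 8/15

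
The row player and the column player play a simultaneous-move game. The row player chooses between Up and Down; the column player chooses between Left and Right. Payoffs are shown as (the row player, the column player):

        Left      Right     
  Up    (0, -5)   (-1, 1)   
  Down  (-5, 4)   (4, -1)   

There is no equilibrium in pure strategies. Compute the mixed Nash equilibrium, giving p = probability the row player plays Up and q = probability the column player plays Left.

The column player's indifference between Left and Right determines the row player's mixing probability p:
  the column player's payoff from Left: p·(-5) + (1−p)·4 = -9p + 4
  the column player's payoff from Right: p·1 + (1−p)·(-1) = 2p - 1
  -9p + 4 = 2p - 1  ⇒  -11p = -5  ⇒  p = 5/11.
In a mixed equilibrium the row player is indifferent between Up and Down; this condition fixes q.
  the row player's payoff to Up: q·0 + (1−q)·(-1) = q - 1
  the row player's payoff to Down: q·(-5) + (1−q)·4 = -9q + 4
  q - 1 = -9q + 4  ⇒  10q = 5  ⇒  q = 1/2.

p = 5/11, q = 1/2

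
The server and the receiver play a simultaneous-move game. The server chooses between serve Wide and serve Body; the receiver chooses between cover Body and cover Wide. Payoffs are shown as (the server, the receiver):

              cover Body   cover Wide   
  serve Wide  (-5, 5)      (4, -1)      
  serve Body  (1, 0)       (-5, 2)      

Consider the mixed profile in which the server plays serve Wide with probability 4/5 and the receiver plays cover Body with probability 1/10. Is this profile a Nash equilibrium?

Given the server's mix p = 4/5, the receiver's payoff from cover Body is 4 but from cover Wide is -2/5. The receiver strictly prefers cover Body, so the receiver would not mix.
So the proposed profile is not a Nash equilibrium.

No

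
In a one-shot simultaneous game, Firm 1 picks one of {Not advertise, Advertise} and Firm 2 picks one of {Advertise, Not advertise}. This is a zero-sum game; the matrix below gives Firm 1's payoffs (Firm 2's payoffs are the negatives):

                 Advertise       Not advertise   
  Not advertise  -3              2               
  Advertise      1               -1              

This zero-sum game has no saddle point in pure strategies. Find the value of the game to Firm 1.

v = -1/7

In a mixed equilibrium Firm 1 is indifferent between Not advertise and Advertise; this condition fixes q.
  Firm 1's expected payoff from Not advertise: q·(-3) + (1−q)·2 = -5q + 2
  Firm 1's expected payoff from Advertise: q·1 + (1−q)·(-1) = 2q - 1
  -5q + 2 = 2q - 1  ⇒  -7q = -3  ⇒  q = 3/7.
The value is Firm 1's expected payoff against this mix (using Not advertise): (3/7)·(-3) + (4/7)·2 = -1/7.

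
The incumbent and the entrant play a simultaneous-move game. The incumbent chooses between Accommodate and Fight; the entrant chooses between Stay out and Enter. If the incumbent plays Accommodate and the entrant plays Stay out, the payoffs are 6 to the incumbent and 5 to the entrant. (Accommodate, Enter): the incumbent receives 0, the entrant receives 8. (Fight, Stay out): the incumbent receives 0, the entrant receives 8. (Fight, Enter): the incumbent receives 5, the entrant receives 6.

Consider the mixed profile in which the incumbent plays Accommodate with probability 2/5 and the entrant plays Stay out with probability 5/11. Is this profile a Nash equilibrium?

Yes

Check the entrant's indifference given the incumbent's mix p = 2/5:
  payoff from Stay out = 34/5; payoff from Enter = 34/5 — equal.
Check the incumbent's indifference given the entrant's mix q = 5/11:
  payoff from Accommodate = 30/11; payoff from Fight = 30/11 — equal.
Both players are indifferent, so neither can profitably deviate.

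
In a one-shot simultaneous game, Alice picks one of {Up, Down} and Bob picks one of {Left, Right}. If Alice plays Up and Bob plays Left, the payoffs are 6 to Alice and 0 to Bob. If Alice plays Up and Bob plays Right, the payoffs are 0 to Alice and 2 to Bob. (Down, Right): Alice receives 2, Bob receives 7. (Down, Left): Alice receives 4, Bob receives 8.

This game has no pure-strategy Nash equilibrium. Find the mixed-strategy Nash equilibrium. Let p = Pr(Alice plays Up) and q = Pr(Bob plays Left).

p = 1/3, q = 1/2

In a mixed equilibrium Bob is indifferent between Left and Right; this condition fixes p.
  Bob's expected payoff from Left: p·0 + (1−p)·8 = -8p + 8
  Bob's expected payoff from Right: p·2 + (1−p)·7 = -5p + 7
  -8p + 8 = -5p + 7  ⇒  -3p = -1  ⇒  p = 1/3.
Set Alice's expected payoff from Up equal to that from Down:
  Alice's payoff to Up: q·6 + (1−q)·0 = 6q
  Alice's payoff to Down: q·4 + (1−q)·2 = 2q + 2
  6q = 2q + 2  ⇒  4q = 2  ⇒  q = 1/2.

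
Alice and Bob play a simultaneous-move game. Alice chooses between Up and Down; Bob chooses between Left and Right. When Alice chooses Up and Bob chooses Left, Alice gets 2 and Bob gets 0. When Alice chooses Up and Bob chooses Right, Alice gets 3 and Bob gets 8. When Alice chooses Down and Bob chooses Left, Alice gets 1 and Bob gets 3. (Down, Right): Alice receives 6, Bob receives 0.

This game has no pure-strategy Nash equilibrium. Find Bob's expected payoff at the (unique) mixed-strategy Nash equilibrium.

In a mixed equilibrium Bob is indifferent between Left and Right; this condition fixes p.
  Bob's payoff from Left: p·0 + (1−p)·3 = -3p + 3
  Bob's payoff from Right: p·8 + (1−p)·0 = 8p
  -3p + 3 = 8p  ⇒  -11p = -3  ⇒  p = 3/11.
At equilibrium Bob is indifferent across columns, so Bob's payoff equals the payoff from Left: (3/11)·0 + (8/11)·3 = 24/11.

24/11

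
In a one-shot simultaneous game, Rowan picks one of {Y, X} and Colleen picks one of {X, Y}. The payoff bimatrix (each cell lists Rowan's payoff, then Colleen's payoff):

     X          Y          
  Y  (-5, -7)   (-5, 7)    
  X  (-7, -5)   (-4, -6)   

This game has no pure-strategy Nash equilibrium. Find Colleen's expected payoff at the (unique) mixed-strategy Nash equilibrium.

-77/15

For Colleen to be willing to mix, Colleen must be indifferent between X and Y, which pins down Rowan's mix.
  Colleen's expected payoff from X: p·(-7) + (1−p)·(-5) = -2p - 5
  Colleen's expected payoff from Y: p·7 + (1−p)·(-6) = 13p - 6
  -2p - 5 = 13p - 6  ⇒  -15p = -1  ⇒  p = 1/15.
At equilibrium Colleen is indifferent across columns, so Colleen's payoff equals the payoff from X: (1/15)·(-7) + (14/15)·(-5) = -77/15.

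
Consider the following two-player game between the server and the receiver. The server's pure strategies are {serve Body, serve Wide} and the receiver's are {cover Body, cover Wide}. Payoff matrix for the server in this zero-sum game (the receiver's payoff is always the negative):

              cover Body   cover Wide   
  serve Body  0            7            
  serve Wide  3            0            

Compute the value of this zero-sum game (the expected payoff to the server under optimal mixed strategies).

v = 21/10

In a mixed equilibrium the server is indifferent between serve Body and serve Wide; this condition fixes q.
  the server's payoff to serve Body: q·0 + (1−q)·7 = -7q + 7
  the server's payoff to serve Wide: q·3 + (1−q)·0 = 3q
  -7q + 7 = 3q  ⇒  -10q = -7  ⇒  q = 7/10.
The value is the server's expected payoff against this mix (using serve Body): (7/10)·0 + (3/10)·7 = 21/10.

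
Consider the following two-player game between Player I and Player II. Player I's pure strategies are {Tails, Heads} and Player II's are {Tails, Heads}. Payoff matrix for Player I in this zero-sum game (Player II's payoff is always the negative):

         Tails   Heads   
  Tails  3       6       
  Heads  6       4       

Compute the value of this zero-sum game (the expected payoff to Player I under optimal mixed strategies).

v = 24/5

Player I's indifference between Tails and Heads determines Player II's mixing probability q:
  Player I's payoff from Tails: q·3 + (1−q)·6 = -3q + 6
  Player I's payoff from Heads: q·6 + (1−q)·4 = 2q + 4
  -3q + 6 = 2q + 4  ⇒  -5q = -2  ⇒  q = 2/5.
The value is Player I's expected payoff against this mix (using Tails): (2/5)·3 + (3/5)·6 = 24/5.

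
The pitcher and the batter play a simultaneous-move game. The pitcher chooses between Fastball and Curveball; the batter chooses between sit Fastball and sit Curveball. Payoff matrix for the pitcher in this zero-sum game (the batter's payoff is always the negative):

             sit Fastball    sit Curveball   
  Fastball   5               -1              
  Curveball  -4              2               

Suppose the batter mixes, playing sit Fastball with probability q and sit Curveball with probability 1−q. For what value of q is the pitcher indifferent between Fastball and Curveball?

Set the pitcher's expected payoff from Fastball equal to that from Curveball:
  the pitcher's payoff from Fastball: q·5 + (1−q)·(-1) = 6q - 1
  the pitcher's payoff from Curveball: q·(-4) + (1−q)·2 = -6q + 2
  6q - 1 = -6q + 2  ⇒  12q = 3  ⇒  q = 1/4.

q = 1/4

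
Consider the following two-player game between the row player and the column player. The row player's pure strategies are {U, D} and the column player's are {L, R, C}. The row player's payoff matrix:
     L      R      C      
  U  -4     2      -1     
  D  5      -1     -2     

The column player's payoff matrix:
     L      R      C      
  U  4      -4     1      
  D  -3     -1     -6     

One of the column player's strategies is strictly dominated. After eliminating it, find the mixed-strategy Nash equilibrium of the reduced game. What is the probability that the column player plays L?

q = 1/4

The column player's strategy C is strictly dominated by L: 4 > 1 and -3 > -6. Eliminate C.
In a mixed equilibrium the row player is indifferent between U and D; this condition fixes q.
  the row player's expected payoff from U: q·(-4) + (1−q)·2 = -6q + 2
  the row player's expected payoff from D: q·5 + (1−q)·(-1) = 6q - 1
  -6q + 2 = 6q - 1  ⇒  -12q = -3  ⇒  q = 1/4.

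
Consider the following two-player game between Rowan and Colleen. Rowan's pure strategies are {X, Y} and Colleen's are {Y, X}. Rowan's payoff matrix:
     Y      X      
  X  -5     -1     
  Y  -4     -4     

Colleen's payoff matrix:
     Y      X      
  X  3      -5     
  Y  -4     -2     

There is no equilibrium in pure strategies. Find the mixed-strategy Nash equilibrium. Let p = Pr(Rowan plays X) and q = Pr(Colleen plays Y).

p = 1/5, q = 3/4

In a mixed equilibrium Colleen is indifferent between Y and X; this condition fixes p.
  Colleen's payoff from Y: p·3 + (1−p)·(-4) = 7p - 4
  Colleen's payoff from X: p·(-5) + (1−p)·(-2) = -3p - 2
  7p - 4 = -3p - 2  ⇒  10p = 2  ⇒  p = 1/5.
Set Rowan's expected payoff from X equal to that from Y:
  Rowan's payoff from X: q·(-5) + (1−q)·(-1) = -4q - 1
  Rowan's payoff from Y: q·(-4) + (1−q)·(-4) = -4
  -4q - 1 = -4  ⇒  -4q = -3  ⇒  q = 3/4.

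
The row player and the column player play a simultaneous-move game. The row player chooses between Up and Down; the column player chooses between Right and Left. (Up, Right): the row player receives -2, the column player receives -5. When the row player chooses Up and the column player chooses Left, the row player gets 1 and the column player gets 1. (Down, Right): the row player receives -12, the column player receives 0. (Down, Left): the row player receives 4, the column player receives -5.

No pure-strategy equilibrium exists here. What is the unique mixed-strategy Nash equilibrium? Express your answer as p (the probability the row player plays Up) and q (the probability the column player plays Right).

p = 5/11, q = 3/13

In a mixed equilibrium the column player is indifferent between Right and Left; this condition fixes p.
  the column player's expected payoff from Right: p·(-5) + (1−p)·0 = -5p
  the column player's expected payoff from Left: p·1 + (1−p)·(-5) = 6p - 5
  -5p = 6p - 5  ⇒  -11p = -5  ⇒  p = 5/11.
Set the row player's expected payoff from Up equal to that from Down:
  the row player's expected payoff from Up: q·(-2) + (1−q)·1 = -3q + 1
  the row player's expected payoff from Down: q·(-12) + (1−q)·4 = -16q + 4
  -3q + 1 = -16q + 4  ⇒  13q = 3  ⇒  q = 3/13.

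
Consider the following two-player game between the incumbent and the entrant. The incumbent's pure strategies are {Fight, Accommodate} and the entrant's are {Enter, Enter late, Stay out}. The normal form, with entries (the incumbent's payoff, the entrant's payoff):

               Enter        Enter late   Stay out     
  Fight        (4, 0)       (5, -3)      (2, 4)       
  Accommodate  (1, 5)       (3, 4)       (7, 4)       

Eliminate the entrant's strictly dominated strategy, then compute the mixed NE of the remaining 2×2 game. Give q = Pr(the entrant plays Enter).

The entrant's strategy Enter late is strictly dominated by Enter: 0 > -3 and 5 > 4. Eliminate Enter late.
The incumbent's indifference between Fight and Accommodate determines the entrant's mixing probability q:
  the incumbent's payoff to Fight: q·4 + (1−q)·2 = 2q + 2
  the incumbent's payoff to Accommodate: q·1 + (1−q)·7 = -6q + 7
  2q + 2 = -6q + 7  ⇒  8q = 5  ⇒  q = 5/8.

q = 5/8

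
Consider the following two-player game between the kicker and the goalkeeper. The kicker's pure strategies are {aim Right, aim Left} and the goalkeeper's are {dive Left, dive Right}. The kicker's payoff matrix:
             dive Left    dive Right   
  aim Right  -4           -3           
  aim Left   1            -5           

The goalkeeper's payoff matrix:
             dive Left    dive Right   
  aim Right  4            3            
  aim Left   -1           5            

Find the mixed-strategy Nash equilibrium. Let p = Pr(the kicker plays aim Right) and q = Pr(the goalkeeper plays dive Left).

p = 6/7, q = 2/7

Set the goalkeeper's expected payoff from dive Left equal to that from dive Right:
  the goalkeeper's payoff to dive Left: p·4 + (1−p)·(-1) = 5p - 1
  the goalkeeper's payoff to dive Right: p·3 + (1−p)·5 = -2p + 5
  5p - 1 = -2p + 5  ⇒  7p = 6  ⇒  p = 6/7.
Set the kicker's expected payoff from aim Right equal to that from aim Left:
  the kicker's payoff to aim Right: q·(-4) + (1−q)·(-3) = -q - 3
  the kicker's payoff to aim Left: q·1 + (1−q)·(-5) = 6q - 5
  -q - 3 = 6q - 5  ⇒  -7q = -2  ⇒  q = 2/7.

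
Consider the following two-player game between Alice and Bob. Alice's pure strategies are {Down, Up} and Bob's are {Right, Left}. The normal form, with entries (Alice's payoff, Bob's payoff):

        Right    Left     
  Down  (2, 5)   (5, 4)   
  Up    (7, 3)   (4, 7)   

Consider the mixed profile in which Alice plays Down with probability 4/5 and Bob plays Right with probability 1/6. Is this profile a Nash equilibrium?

Yes

Check Bob's indifference given Alice's mix p = 4/5:
  payoff from Right = 23/5; payoff from Left = 23/5 — equal.
Check Alice's indifference given Bob's mix q = 1/6:
  payoff from Down = 9/2; payoff from Up = 9/2 — equal.
Both players are indifferent, so neither can profitably deviate.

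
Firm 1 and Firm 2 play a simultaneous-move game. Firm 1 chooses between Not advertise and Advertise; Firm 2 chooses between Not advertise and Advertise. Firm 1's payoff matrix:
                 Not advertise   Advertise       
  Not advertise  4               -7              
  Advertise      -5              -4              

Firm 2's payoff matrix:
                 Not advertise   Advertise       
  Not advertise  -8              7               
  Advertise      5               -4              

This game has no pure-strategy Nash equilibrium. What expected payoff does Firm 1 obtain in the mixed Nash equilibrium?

In a mixed equilibrium Firm 1 is indifferent between Not advertise and Advertise; this condition fixes q.
  Firm 1's expected payoff from Not advertise: q·4 + (1−q)·(-7) = 11q - 7
  Firm 1's expected payoff from Advertise: q·(-5) + (1−q)·(-4) = -q - 4
  11q - 7 = -q - 4  ⇒  12q = 3  ⇒  q = 1/4.
At equilibrium Firm 1 is indifferent across rows, so Firm 1's payoff equals the payoff from Not advertise: (1/4)·4 + (3/4)·(-7) = -17/4.

-17/4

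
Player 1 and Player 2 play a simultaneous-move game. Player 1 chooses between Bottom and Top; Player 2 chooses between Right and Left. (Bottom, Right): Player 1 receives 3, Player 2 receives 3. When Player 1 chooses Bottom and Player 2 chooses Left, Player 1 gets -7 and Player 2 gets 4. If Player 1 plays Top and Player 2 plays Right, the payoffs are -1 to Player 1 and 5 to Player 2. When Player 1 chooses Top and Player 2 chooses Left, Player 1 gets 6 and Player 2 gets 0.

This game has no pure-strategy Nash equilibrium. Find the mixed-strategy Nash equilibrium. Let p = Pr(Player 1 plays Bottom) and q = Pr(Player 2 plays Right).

p = 5/6, q = 13/17

Player 1's mix must leave Player 2 indifferent between Right and Left.
  Player 2's payoff to Right: p·3 + (1−p)·5 = -2p + 5
  Player 2's payoff to Left: p·4 + (1−p)·0 = 4p
  -2p + 5 = 4p  ⇒  -6p = -5  ⇒  p = 5/6.
Set Player 1's expected payoff from Bottom equal to that from Top:
  Player 1's payoff to Bottom: q·3 + (1−q)·(-7) = 10q - 7
  Player 1's payoff to Top: q·(-1) + (1−q)·6 = -7q + 6
  10q - 7 = -7q + 6  ⇒  17q = 13  ⇒  q = 13/17.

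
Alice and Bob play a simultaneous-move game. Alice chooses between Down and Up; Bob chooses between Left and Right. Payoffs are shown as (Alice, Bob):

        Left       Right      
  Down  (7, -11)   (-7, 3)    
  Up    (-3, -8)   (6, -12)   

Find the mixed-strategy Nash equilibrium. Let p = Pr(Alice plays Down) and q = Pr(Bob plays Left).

p = 2/9, q = 13/23

In a mixed equilibrium Bob is indifferent between Left and Right; this condition fixes p.
  Bob's payoff from Left: p·(-11) + (1−p)·(-8) = -3p - 8
  Bob's payoff from Right: p·3 + (1−p)·(-12) = 15p - 12
  -3p - 8 = 15p - 12  ⇒  -18p = -4  ⇒  p = 2/9.
In a mixed equilibrium Alice is indifferent between Down and Up; this condition fixes q.
  Alice's payoff from Down: q·7 + (1−q)·(-7) = 14q - 7
  Alice's payoff from Up: q·(-3) + (1−q)·6 = -9q + 6
  14q - 7 = -9q + 6  ⇒  23q = 13  ⇒  q = 13/23.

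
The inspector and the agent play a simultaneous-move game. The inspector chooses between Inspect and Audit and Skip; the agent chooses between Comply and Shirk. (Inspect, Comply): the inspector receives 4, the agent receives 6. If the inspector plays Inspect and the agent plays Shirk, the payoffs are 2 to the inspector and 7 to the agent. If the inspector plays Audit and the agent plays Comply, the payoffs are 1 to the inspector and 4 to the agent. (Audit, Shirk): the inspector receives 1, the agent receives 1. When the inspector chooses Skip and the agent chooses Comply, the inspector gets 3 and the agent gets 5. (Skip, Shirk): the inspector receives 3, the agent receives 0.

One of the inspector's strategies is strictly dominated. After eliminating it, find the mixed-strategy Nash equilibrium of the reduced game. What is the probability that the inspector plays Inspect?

The inspector's strategy Audit is strictly dominated by Inspect: 4 > 1 and 2 > 1. Eliminate Audit.
In a mixed equilibrium the agent is indifferent between Comply and Shirk; this condition fixes p.
  the agent's payoff from Comply: p·6 + (1−p)·5 = p + 5
  the agent's payoff from Shirk: p·7 + (1−p)·0 = 7p
  p + 5 = 7p  ⇒  -6p = -5  ⇒  p = 5/6.

p = 5/6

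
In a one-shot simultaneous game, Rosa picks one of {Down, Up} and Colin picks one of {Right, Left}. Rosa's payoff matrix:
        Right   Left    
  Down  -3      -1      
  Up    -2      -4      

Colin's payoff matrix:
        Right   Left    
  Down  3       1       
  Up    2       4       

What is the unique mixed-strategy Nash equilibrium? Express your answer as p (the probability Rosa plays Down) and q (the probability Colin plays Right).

p = 1/2, q = 3/4

In a mixed equilibrium Colin is indifferent between Right and Left; this condition fixes p.
  Colin's expected payoff from Right: p·3 + (1−p)·2 = p + 2
  Colin's expected payoff from Left: p·1 + (1−p)·4 = -3p + 4
  p + 2 = -3p + 4  ⇒  4p = 2  ⇒  p = 1/2.
Colin's mix must leave Rosa indifferent between Down and Up.
  Rosa's payoff from Down: q·(-3) + (1−q)·(-1) = -2q - 1
  Rosa's payoff from Up: q·(-2) + (1−q)·(-4) = 2q - 4
  -2q - 1 = 2q - 4  ⇒  -4q = -3  ⇒  q = 3/4.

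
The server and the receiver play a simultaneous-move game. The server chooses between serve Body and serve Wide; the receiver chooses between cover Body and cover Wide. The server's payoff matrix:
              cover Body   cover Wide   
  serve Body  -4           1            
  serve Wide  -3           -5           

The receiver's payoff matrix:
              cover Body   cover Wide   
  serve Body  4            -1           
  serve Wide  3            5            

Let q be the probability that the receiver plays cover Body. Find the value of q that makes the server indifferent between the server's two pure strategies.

In a mixed equilibrium the server is indifferent between serve Body and serve Wide; this condition fixes q.
  the server's payoff to serve Body: q·(-4) + (1−q)·1 = -5q + 1
  the server's payoff to serve Wide: q·(-3) + (1−q)·(-5) = 2q - 5
  -5q + 1 = 2q - 5  ⇒  -7q = -6  ⇒  q = 6/7.

q = 6/7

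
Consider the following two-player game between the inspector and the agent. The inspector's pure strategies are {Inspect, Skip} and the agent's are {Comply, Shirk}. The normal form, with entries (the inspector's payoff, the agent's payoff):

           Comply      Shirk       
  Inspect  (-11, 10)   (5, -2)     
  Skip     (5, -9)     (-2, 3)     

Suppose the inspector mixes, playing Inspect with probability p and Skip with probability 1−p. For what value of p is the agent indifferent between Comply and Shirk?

p = 1/2

The inspector's mix must leave the agent indifferent between Comply and Shirk.
  the agent's payoff from Comply: p·10 + (1−p)·(-9) = 19p - 9
  the agent's payoff from Shirk: p·(-2) + (1−p)·3 = -5p + 3
  19p - 9 = -5p + 3  ⇒  24p = 12  ⇒  p = 1/2.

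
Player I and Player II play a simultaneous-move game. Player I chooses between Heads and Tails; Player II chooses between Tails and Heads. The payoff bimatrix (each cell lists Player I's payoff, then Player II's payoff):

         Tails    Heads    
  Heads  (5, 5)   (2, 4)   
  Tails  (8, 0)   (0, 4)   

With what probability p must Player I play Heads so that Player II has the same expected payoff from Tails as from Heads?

p = 4/5

Set Player II's expected payoff from Tails equal to that from Heads:
  Player II's payoff to Tails: p·5 + (1−p)·0 = 5p
  Player II's payoff to Heads: p·4 + (1−p)·4 = 4
  5p = 4  ⇒  5p = 4  ⇒  p = 4/5.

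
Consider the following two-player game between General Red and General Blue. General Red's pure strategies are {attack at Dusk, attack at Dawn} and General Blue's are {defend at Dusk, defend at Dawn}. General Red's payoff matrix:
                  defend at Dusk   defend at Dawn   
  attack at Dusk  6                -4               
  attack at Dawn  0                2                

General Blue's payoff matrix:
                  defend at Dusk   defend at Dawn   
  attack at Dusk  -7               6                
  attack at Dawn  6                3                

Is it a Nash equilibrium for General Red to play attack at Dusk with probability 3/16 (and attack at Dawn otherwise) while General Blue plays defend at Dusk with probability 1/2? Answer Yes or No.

Yes

Check General Blue's indifference given General Red's mix p = 3/16:
  payoff from defend at Dusk = 57/16; payoff from defend at Dawn = 57/16 — equal.
Check General Red's indifference given General Blue's mix q = 1/2:
  payoff from attack at Dusk = 1; payoff from attack at Dawn = 1 — equal.
Both players are indifferent, so neither can profitably deviate.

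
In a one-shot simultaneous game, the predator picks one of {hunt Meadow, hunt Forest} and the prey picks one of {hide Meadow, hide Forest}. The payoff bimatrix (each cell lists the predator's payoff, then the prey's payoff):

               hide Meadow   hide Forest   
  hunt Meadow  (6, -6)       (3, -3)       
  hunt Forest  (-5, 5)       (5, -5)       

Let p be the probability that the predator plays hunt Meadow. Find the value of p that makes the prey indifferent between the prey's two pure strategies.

In a mixed equilibrium the prey is indifferent between hide Meadow and hide Forest; this condition fixes p.
  the prey's payoff from hide Meadow: p·(-6) + (1−p)·5 = -11p + 5
  the prey's payoff from hide Forest: p·(-3) + (1−p)·(-5) = 2p - 5
  -11p + 5 = 2p - 5  ⇒  -13p = -10  ⇒  p = 10/13.

p = 10/13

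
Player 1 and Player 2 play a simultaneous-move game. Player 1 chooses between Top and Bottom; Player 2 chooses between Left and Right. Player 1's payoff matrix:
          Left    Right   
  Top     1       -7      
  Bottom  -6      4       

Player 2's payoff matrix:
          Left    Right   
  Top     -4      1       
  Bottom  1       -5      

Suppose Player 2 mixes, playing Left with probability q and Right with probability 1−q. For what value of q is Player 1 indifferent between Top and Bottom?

q = 11/18

Set Player 1's expected payoff from Top equal to that from Bottom:
  Player 1's payoff to Top: q·1 + (1−q)·(-7) = 8q - 7
  Player 1's payoff to Bottom: q·(-6) + (1−q)·4 = -10q + 4
  8q - 7 = -10q + 4  ⇒  18q = 11  ⇒  q = 11/18.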